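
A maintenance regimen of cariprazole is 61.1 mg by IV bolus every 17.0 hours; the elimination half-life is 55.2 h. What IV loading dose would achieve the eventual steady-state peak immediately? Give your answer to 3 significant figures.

k = ln 2 / 55.2 = 0.01256 h⁻¹
Accumulation ratio R = 1 / (1 − e^(−kτ)) = 1 / (1 − e^(−0.01256×17.0)) = 1 / (1 − 0.8078) = 5.202
Loading dose = maintenance dose × R = 61.1 × 5.202 ≈ 318 mg

318 mg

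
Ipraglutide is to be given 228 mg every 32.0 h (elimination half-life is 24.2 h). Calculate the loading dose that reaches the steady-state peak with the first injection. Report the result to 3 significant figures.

k = ln 2 / 24.2 = 0.02864 h⁻¹
Accumulation ratio R = 1 / (1 − e^(−kτ)) = 1 / (1 − e^(−0.02864×32.0)) = 1 / (1 − 0.3999) = 1.666
Loading dose = maintenance dose × R = 228 × 1.666 ≈ 380 mg

380 mg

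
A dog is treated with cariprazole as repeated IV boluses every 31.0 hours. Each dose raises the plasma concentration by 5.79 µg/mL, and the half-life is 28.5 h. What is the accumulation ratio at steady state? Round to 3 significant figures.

1.89

k = ln 2 / 28.5 = 0.02432 h⁻¹
Fraction remaining after one interval: e^(−kτ) = e^(−0.02432 × 31.0) = 0.4705
R = 1 / (1 − 0.4705) = 1 / 0.5295 ≈ 1.89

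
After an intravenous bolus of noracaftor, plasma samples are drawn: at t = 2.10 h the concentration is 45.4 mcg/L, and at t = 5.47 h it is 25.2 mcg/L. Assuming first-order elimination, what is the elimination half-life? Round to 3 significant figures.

3.97 hours

k = ln(C₁/C₂) / (t₂ − t₁) = ln(45.4/25.2) / (5.47 − 2.10)
  = 0.5887 / 3.370 = 0.1747 h⁻¹
t½ = ln 2 / k = ln 2 / 0.1747 ≈ 3.97 hours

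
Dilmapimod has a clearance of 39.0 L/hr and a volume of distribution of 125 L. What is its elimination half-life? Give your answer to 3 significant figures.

k = CL / V = 39.0 / 125 = 0.3120 hr⁻¹
t½ = ln 2 / k = ln 2 / 0.3120 ≈ 2.22 hours

2.22 hours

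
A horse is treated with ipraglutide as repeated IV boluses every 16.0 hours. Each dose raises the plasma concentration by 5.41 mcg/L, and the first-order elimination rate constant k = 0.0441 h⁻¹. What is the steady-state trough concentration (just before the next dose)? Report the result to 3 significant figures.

Fraction remaining after one interval: e^(−kτ) = e^(−0.04410 × 16.0) = 0.4938
R = 1 / (1 − 0.4938) = 1.976
Css,max = 5.41 × 1.976 = 10.69 mcg/L
Css,min = Css,max × e^(−kτ) = 10.69 × 0.4938 ≈ 5.28 mcg/L

5.28 mcg/L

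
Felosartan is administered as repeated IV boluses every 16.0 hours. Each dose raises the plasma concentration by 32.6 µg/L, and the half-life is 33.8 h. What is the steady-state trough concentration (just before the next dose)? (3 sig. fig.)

83.9 µg/L

k = ln 2 / 33.8 = 0.02051 h⁻¹
Fraction remaining after one interval: e^(−kτ) = e^(−0.02051 × 16.0) = 0.7203
R = 1 / (1 − 0.7203) = 3.575
Css,max = 32.6 × 3.575 = 116.5 µg/L
Css,min = Css,max × e^(−kτ) = 116.5 × 0.7203 ≈ 83.9 µg/L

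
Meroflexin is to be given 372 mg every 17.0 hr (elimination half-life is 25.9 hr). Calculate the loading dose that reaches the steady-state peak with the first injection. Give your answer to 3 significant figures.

1020 mg

k = ln 2 / 25.9 = 0.02676 hr⁻¹
Accumulation ratio R = 1 / (1 − e^(−kτ)) = 1 / (1 − e^(−0.02676×17.0)) = 1 / (1 − 0.6345) = 2.736
Loading dose = maintenance dose × R = 372 × 2.736 ≈ 1020 mg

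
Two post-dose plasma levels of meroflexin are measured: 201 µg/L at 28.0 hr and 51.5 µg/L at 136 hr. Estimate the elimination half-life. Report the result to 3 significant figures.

k = ln(C₁/C₂) / (t₂ − t₁) = ln(201/51.5) / (136 − 28.0)
  = 1.362 / 108.0 = 0.01261 hr⁻¹
t½ = ln 2 / k = ln 2 / 0.01261 ≈ 55.0 hours

55.0 hours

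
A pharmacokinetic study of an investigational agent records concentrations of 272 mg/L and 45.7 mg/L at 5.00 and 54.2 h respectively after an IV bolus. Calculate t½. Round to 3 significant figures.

19.1 hours

k = ln(C₁/C₂) / (t₂ − t₁) = ln(272/45.7) / (54.2 − 5.00)
  = 1.784 / 49.20 = 0.03625 h⁻¹
t½ = ln 2 / k = ln 2 / 0.03625 ≈ 19.1 hours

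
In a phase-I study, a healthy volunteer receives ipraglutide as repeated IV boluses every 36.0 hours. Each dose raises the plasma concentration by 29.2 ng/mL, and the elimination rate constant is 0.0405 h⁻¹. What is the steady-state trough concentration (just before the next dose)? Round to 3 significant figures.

8.86 ng/mL

Fraction remaining after one interval: e^(−kτ) = e^(−0.04050 × 36.0) = 0.2327
R = 1 / (1 − 0.2327) = 1.303
Css,max = 29.2 × 1.303 = 38.06 ng/mL
Css,min = Css,max × e^(−kτ) = 38.06 × 0.2327 ≈ 8.86 ng/mL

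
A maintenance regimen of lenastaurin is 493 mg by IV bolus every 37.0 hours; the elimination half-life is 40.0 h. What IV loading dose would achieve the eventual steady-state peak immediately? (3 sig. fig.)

1040 mg

k = ln 2 / 40.0 = 0.01733 h⁻¹
Accumulation ratio R = 1 / (1 − e^(−kτ)) = 1 / (1 − e^(−0.01733×37.0)) = 1 / (1 − 0.5267) = 2.113
Loading dose = maintenance dose × R = 493 × 2.113 ≈ 1040 mg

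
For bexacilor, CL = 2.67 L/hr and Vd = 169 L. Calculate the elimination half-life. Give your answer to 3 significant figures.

k = CL / V = 2.67 / 169 = 0.01580 hr⁻¹
t½ = ln 2 / k = ln 2 / 0.01580 ≈ 43.9 hours

43.9 hours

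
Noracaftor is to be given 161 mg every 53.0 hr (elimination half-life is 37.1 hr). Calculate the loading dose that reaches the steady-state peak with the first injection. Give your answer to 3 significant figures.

k = ln 2 / 37.1 = 0.01868 hr⁻¹
Accumulation ratio R = 1 / (1 − e^(−kτ)) = 1 / (1 − e^(−0.01868×53.0)) = 1 / (1 − 0.3715) = 1.591
Loading dose = maintenance dose × R = 161 × 1.591 ≈ 256 mg

256 mg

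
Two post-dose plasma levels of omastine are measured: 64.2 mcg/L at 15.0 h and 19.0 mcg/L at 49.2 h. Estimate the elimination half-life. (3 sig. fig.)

19.5 hours

k = ln(C₁/C₂) / (t₂ − t₁) = ln(64.2/19.0) / (49.2 − 15.0)
  = 1.218 / 34.20 = 0.03560 h⁻¹
t½ = ln 2 / k = ln 2 / 0.03560 ≈ 19.5 hours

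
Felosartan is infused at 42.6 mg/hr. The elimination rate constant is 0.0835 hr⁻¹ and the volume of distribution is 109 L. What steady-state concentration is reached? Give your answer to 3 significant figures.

CL = k · V = 0.0835 × 109 = 9.101 L/hr
Css = rate / CL = 42.6 / 9.101 ≈ 4.68 µg/mL

4.68 µg/mL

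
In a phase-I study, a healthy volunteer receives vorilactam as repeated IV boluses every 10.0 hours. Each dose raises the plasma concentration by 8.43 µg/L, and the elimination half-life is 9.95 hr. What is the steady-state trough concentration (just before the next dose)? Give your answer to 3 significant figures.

8.37 µg/L

k = ln 2 / 9.95 = 0.06966 hr⁻¹
Fraction remaining after one interval: e^(−kτ) = e^(−0.06966 × 10.0) = 0.4983
R = 1 / (1 − 0.4983) = 1.993
Css,max = 8.43 × 1.993 = 16.80 µg/L
Css,min = Css,max × e^(−kτ) = 16.80 × 0.4983 ≈ 8.37 µg/L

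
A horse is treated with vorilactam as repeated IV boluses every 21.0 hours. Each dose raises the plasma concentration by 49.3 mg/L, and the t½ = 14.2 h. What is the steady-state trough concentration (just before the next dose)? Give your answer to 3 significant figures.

k = ln 2 / 14.2 = 0.04881 h⁻¹
Fraction remaining after one interval: e^(−kτ) = e^(−0.04881 × 21.0) = 0.3588
R = 1 / (1 − 0.3588) = 1.560
Css,max = 49.3 × 1.560 = 76.88 mg/L
Css,min = Css,max × e^(−kτ) = 76.88 × 0.3588 ≈ 27.6 mg/L

27.6 mg/L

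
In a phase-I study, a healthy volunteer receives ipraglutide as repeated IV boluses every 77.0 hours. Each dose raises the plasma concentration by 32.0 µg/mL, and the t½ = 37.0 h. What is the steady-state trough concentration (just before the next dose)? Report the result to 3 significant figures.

9.90 µg/mL

k = ln 2 / 37.0 = 0.01873 h⁻¹
Fraction remaining after one interval: e^(−kτ) = e^(−0.01873 × 77.0) = 0.2363
R = 1 / (1 − 0.2363) = 1.309
Css,max = 32.0 × 1.309 = 41.90 µg/mL
Css,min = Css,max × e^(−kτ) = 41.90 × 0.2363 ≈ 9.90 µg/mL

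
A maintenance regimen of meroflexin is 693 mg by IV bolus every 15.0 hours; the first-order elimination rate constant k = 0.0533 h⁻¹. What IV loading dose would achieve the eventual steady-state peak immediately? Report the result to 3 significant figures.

1260 mg

Accumulation ratio R = 1 / (1 − e^(−kτ)) = 1 / (1 − e^(−0.05330×15.0)) = 1 / (1 − 0.4496) = 1.817
Loading dose = maintenance dose × R = 693 × 1.817 ≈ 1260 mg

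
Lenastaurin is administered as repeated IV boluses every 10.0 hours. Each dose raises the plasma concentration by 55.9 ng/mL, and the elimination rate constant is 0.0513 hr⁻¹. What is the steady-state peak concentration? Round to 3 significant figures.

139 ng/mL

Fraction remaining after one interval: e^(−kτ) = e^(−0.05130 × 10.0) = 0.5987
R = 1 / (1 − 0.5987) = 2.492
Css,max = 55.9 × 2.492 ≈ 139 ng/mL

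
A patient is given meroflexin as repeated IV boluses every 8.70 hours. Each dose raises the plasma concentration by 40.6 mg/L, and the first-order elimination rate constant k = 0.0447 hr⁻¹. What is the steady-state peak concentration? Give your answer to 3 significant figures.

Fraction remaining after one interval: e^(−kτ) = e^(−0.04470 × 8.70) = 0.6778
R = 1 / (1 − 0.6778) = 3.104
Css,max = 40.6 × 3.104 ≈ 126 mg/L

126 mg/L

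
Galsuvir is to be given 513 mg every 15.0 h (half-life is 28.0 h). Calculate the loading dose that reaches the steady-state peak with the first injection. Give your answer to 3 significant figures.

k = ln 2 / 28.0 = 0.02476 h⁻¹
Accumulation ratio R = 1 / (1 − e^(−kτ)) = 1 / (1 − e^(−0.02476×15.0)) = 1 / (1 − 0.6898) = 3.224
Loading dose = maintenance dose × R = 513 × 3.224 ≈ 1650 mg

1650 mg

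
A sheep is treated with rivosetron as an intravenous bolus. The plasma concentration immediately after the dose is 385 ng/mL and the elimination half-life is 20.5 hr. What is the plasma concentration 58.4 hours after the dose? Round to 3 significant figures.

k = ln 2 / 20.5 = 0.03381 hr⁻¹
C(t) = C₀ e^(−kt) = 385 × e^(−0.03381 × 58.4) = 385 × e^(−1.975) = 385 × 0.1388 ≈ 53.4 ng/mL

53.4 ng/mL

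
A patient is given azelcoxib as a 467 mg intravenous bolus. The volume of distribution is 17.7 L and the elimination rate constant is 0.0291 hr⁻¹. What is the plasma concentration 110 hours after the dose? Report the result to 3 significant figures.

1.07 µg/mL

C₀ = dose / V = 467 / 17.7 = 26.38 µg/mL
C(t) = C₀ e^(−kt) = 26.38 × e^(−0.02910 × 110) = 26.38 × e^(−3.201) = 26.38 × 0.04072 ≈ 1.07 µg/mL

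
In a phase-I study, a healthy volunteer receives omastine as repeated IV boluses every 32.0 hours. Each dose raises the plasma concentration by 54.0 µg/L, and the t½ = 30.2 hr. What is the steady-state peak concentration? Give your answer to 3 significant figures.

k = ln 2 / 30.2 = 0.02295 hr⁻¹
Fraction remaining after one interval: e^(−kτ) = e^(−0.02295 × 32.0) = 0.4798
R = 1 / (1 − 0.4798) = 1.922
Css,max = 54.0 × 1.922 ≈ 104 µg/L

104 µg/L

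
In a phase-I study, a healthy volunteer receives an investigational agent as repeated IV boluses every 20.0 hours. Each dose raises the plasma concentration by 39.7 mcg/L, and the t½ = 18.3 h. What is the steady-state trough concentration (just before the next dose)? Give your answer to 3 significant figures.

35.0 mcg/L

k = ln 2 / 18.3 = 0.03788 h⁻¹
Fraction remaining after one interval: e^(−kτ) = e^(−0.03788 × 20.0) = 0.4688
R = 1 / (1 − 0.4688) = 1.883
Css,max = 39.7 × 1.883 = 74.74 mcg/L
Css,min = Css,max × e^(−kτ) = 74.74 × 0.4688 ≈ 35.0 mcg/L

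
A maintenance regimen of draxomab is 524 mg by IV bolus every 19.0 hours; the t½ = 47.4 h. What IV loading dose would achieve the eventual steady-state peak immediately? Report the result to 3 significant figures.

k = ln 2 / 47.4 = 0.01462 h⁻¹
Accumulation ratio R = 1 / (1 − e^(−kτ)) = 1 / (1 − e^(−0.01462×19.0)) = 1 / (1 − 0.7574) = 4.122
Loading dose = maintenance dose × R = 524 × 4.122 ≈ 2160 mg

2160 mg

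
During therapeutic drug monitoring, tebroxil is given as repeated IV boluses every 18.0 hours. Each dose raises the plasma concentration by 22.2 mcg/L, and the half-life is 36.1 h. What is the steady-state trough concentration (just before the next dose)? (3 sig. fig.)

53.8 mcg/L

k = ln 2 / 36.1 = 0.01920 h⁻¹
Fraction remaining after one interval: e^(−kτ) = e^(−0.01920 × 18.0) = 0.7078
R = 1 / (1 − 0.7078) = 3.422
Css,max = 22.2 × 3.422 = 75.97 mcg/L
Css,min = Css,max × e^(−kτ) = 75.97 × 0.7078 ≈ 53.8 mcg/L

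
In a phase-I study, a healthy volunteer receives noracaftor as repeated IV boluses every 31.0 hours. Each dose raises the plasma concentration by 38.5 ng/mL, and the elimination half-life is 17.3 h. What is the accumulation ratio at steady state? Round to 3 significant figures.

1.41

k = ln 2 / 17.3 = 0.04007 h⁻¹
Fraction remaining after one interval: e^(−kτ) = e^(−0.04007 × 31.0) = 0.2888
R = 1 / (1 − 0.2888) = 1 / 0.7112 ≈ 1.41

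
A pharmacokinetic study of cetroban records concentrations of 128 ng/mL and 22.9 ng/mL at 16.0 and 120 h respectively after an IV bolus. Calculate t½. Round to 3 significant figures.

41.9 hours

k = ln(C₁/C₂) / (t₂ − t₁) = ln(128/22.9) / (120 − 16.0)
  = 1.721 / 104.0 = 0.01655 h⁻¹
t½ = ln 2 / k = ln 2 / 0.01655 ≈ 41.9 hours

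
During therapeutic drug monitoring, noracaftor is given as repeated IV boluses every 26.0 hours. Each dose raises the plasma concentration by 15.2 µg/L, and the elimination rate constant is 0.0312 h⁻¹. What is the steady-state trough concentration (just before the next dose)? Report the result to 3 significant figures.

Fraction remaining after one interval: e^(−kτ) = e^(−0.03120 × 26.0) = 0.4443
R = 1 / (1 − 0.4443) = 1.800
Css,max = 15.2 × 1.800 = 27.35 µg/L
Css,min = Css,max × e^(−kτ) = 27.35 × 0.4443 ≈ 12.2 µg/L

12.2 µg/L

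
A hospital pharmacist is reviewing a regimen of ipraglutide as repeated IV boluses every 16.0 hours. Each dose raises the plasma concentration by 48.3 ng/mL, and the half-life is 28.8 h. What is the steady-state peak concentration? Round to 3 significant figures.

k = ln 2 / 28.8 = 0.02407 h⁻¹
Fraction remaining after one interval: e^(−kτ) = e^(−0.02407 × 16.0) = 0.6804
R = 1 / (1 − 0.6804) = 3.129
Css,max = 48.3 × 3.129 ≈ 151 ng/mL

151 ng/mL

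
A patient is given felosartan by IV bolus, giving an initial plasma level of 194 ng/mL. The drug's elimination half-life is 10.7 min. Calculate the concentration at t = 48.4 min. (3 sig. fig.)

8.44 ng/mL

k = ln 2 / 10.7 = 0.06478 min⁻¹
C(t) = C₀ e^(−kt) = 194 × e^(−0.06478 × 48.4) = 194 × e^(−3.135) = 194 × 0.04348 ≈ 8.44 ng/mL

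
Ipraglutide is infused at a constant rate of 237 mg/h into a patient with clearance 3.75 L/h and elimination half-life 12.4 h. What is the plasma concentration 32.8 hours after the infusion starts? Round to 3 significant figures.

53.1 µg/mL

Css = rate / CL = 237 / 3.75 = 63.20 µg/mL
k = ln 2 / 12.4 = 0.05590 h⁻¹
C(t) = Css (1 − e^(−kt)) = 63.20 × (1 − e^(−1.833)) = 63.20 × 0.8401 ≈ 53.1 µg/mL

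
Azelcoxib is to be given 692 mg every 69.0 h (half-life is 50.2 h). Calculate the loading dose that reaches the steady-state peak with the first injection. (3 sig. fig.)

k = ln 2 / 50.2 = 0.01381 h⁻¹
Accumulation ratio R = 1 / (1 − e^(−kτ)) = 1 / (1 − e^(−0.01381×69.0)) = 1 / (1 − 0.3857) = 1.628
Loading dose = maintenance dose × R = 692 × 1.628 ≈ 1130 mg

1130 mg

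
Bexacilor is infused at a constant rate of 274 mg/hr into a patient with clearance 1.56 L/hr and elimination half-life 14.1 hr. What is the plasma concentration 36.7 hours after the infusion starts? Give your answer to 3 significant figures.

147 µg/mL

Css = rate / CL = 274 / 1.56 = 175.6 µg/mL
k = ln 2 / 14.1 = 0.04916 hr⁻¹
C(t) = Css (1 − e^(−kt)) = 175.6 × (1 − e^(−1.804)) = 175.6 × 0.8354 ≈ 147 µg/mL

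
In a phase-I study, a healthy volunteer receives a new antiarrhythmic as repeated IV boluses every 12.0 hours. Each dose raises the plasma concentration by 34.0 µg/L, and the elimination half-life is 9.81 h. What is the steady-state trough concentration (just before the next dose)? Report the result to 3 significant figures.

k = ln 2 / 9.81 = 0.07066 h⁻¹
Fraction remaining after one interval: e^(−kτ) = e^(−0.07066 × 12.0) = 0.4283
R = 1 / (1 − 0.4283) = 1.749
Css,max = 34.0 × 1.749 = 59.47 µg/L
Css,min = Css,max × e^(−kτ) = 59.47 × 0.4283 ≈ 25.5 µg/L

25.5 µg/L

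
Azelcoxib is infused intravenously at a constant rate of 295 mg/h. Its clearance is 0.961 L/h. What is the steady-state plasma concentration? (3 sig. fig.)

Css = infusion rate / CL = 295 / 0.961 ≈ 307 mg/L

307 mg/L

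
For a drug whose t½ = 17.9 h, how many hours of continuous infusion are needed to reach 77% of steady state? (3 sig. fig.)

k = ln 2 / 17.9 = 0.03872 h⁻¹
f = 1 − e^(−kt)  ⇒  t = −ln(1 − f) / k
t = −ln(1 − 0.77) / 0.03872 = 1.470 / 0.03872 ≈ 38.0 hours

38.0 hours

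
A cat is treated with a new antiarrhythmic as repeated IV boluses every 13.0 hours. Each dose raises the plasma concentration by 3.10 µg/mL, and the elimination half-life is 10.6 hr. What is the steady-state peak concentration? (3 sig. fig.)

k = ln 2 / 10.6 = 0.06539 hr⁻¹
Fraction remaining after one interval: e^(−kτ) = e^(−0.06539 × 13.0) = 0.4274
R = 1 / (1 − 0.4274) = 1.746
Css,max = 3.10 × 1.746 ≈ 5.41 µg/mL

5.41 µg/mL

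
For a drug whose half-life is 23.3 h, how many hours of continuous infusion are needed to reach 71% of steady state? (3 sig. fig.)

41.6 hours

k = ln 2 / 23.3 = 0.02975 h⁻¹
f = 1 − e^(−kt)  ⇒  t = −ln(1 − f) / k
t = −ln(1 − 0.71) / 0.02975 = 1.238 / 0.02975 ≈ 41.6 hours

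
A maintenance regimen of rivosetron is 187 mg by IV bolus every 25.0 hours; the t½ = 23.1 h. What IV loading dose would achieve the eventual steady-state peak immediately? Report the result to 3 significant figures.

354 mg

k = ln 2 / 23.1 = 0.03001 h⁻¹
Accumulation ratio R = 1 / (1 − e^(−kτ)) = 1 / (1 − e^(−0.03001×25.0)) = 1 / (1 − 0.4723) = 1.895
Loading dose = maintenance dose × R = 187 × 1.895 ≈ 354 mg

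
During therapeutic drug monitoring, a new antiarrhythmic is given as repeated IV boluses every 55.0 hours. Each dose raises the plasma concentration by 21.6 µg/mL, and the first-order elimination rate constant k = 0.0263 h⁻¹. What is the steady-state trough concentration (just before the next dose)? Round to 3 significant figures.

6.65 µg/mL

Fraction remaining after one interval: e^(−kτ) = e^(−0.02630 × 55.0) = 0.2354
R = 1 / (1 − 0.2354) = 1.308
Css,max = 21.6 × 1.308 = 28.25 µg/mL
Css,min = Css,max × e^(−kτ) = 28.25 × 0.2354 ≈ 6.65 µg/mL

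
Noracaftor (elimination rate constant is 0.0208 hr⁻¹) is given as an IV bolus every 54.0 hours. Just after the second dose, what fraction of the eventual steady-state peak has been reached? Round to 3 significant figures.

f_n = 1 − e^(−nkτ) = 1 − e^(−2 × 0.02080 × 54.0) = 1 − e^(−2.246) = 1 − 0.1058 ≈ 0.894

0.894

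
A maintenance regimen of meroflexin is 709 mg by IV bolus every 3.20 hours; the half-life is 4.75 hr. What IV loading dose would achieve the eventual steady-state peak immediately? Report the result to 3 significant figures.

k = ln 2 / 4.75 = 0.1459 hr⁻¹
Accumulation ratio R = 1 / (1 − e^(−kτ)) = 1 / (1 − e^(−0.1459×3.20)) = 1 / (1 − 0.6269) = 2.680
Loading dose = maintenance dose × R = 709 × 2.680 ≈ 1900 mg

1900 mg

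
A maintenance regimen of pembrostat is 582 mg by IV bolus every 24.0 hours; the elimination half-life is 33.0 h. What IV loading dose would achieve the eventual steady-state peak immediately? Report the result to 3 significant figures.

k = ln 2 / 33.0 = 0.02100 h⁻¹
Accumulation ratio R = 1 / (1 − e^(−kτ)) = 1 / (1 − e^(−0.02100×24.0)) = 1 / (1 − 0.6040) = 2.526
Loading dose = maintenance dose × R = 582 × 2.526 ≈ 1470 mg

1470 mg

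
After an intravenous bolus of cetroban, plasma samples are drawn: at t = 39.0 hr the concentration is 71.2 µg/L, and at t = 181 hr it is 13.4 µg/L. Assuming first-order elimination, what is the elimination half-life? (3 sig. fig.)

58.9 hours

k = ln(C₁/C₂) / (t₂ − t₁) = ln(71.2/13.4) / (181 − 39.0)
  = 1.670 / 142.0 = 0.01176 hr⁻¹
t½ = ln 2 / k = ln 2 / 0.01176 ≈ 58.9 hours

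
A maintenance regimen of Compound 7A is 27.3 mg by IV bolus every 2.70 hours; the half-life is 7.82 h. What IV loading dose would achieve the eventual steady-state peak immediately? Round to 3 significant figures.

k = ln 2 / 7.82 = 0.08864 h⁻¹
Accumulation ratio R = 1 / (1 − e^(−kτ)) = 1 / (1 − e^(−0.08864×2.70)) = 1 / (1 − 0.7872) = 4.698
Loading dose = maintenance dose × R = 27.3 × 4.698 ≈ 128 mg

128 mg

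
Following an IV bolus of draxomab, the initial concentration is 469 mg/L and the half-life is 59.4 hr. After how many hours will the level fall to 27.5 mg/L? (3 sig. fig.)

243 hours

k = ln 2 / 59.4 = 0.01167 hr⁻¹
C(t) = C₀ e^(−kt)  ⇒  t = ln(C₀/C) / k
t = ln(469/27.5) / 0.01167 = 2.836 / 0.01167 ≈ 243 hours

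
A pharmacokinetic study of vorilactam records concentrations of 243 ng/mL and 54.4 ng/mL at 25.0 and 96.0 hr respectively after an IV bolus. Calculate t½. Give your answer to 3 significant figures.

32.9 hours

k = ln(C₁/C₂) / (t₂ − t₁) = ln(243/54.4) / (96.0 − 25.0)
  = 1.497 / 71.00 = 0.02108 hr⁻¹
t½ = ln 2 / k = ln 2 / 0.02108 ≈ 32.9 hours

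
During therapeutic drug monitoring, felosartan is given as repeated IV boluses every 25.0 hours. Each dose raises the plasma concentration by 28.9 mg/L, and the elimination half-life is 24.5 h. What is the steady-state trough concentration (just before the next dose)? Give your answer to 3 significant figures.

k = ln 2 / 24.5 = 0.02829 h⁻¹
Fraction remaining after one interval: e^(−kτ) = e^(−0.02829 × 25.0) = 0.4930
R = 1 / (1 − 0.4930) = 1.972
Css,max = 28.9 × 1.972 = 57.00 mg/L
Css,min = Css,max × e^(−kτ) = 57.00 × 0.4930 ≈ 28.1 mg/L

28.1 mg/L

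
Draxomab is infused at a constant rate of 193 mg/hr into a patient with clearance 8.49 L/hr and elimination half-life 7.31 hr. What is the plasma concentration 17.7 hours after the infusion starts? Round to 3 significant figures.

18.5 mg/L

Css = rate / CL = 193 / 8.49 = 22.73 mg/L
k = ln 2 / 7.31 = 0.09482 hr⁻¹
C(t) = Css (1 − e^(−kt)) = 22.73 × (1 − e^(−1.678)) = 22.73 × 0.8133 ≈ 18.5 mg/L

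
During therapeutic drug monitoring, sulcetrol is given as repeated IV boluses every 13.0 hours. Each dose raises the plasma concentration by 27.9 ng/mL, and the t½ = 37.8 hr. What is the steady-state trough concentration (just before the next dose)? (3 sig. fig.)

k = ln 2 / 37.8 = 0.01834 hr⁻¹
Fraction remaining after one interval: e^(−kτ) = e^(−0.01834 × 13.0) = 0.7879
R = 1 / (1 − 0.7879) = 4.715
Css,max = 27.9 × 4.715 = 131.5 ng/mL
Css,min = Css,max × e^(−kτ) = 131.5 × 0.7879 ≈ 104 ng/mL

104 ng/mL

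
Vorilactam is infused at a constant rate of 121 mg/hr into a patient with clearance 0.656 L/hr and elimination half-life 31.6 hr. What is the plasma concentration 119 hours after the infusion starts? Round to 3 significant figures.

171 mg/L

Css = rate / CL = 121 / 0.656 = 184.5 mg/L
k = ln 2 / 31.6 = 0.02194 hr⁻¹
C(t) = Css (1 − e^(−kt)) = 184.5 × (1 − e^(−2.610)) = 184.5 × 0.9265 ≈ 171 mg/L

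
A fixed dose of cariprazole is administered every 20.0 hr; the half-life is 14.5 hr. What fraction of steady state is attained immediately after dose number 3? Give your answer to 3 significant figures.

k = ln 2 / 14.5 = 0.04780 hr⁻¹
f_n = 1 − e^(−nkτ) = 1 − e^(−3 × 0.04780 × 20.0) = 1 − e^(−2.868) = 1 − 0.05680 ≈ 0.943

0.943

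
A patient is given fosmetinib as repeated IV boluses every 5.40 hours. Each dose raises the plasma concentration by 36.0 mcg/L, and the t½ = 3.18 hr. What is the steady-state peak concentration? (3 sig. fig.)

k = ln 2 / 3.18 = 0.2180 hr⁻¹
Fraction remaining after one interval: e^(−kτ) = e^(−0.2180 × 5.40) = 0.3082
R = 1 / (1 − 0.3082) = 1.445
Css,max = 36.0 × 1.445 ≈ 52.0 mcg/L

52.0 mcg/L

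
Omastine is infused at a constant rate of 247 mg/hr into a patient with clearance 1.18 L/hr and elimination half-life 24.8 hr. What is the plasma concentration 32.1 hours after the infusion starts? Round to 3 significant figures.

124 µg/mL

Css = rate / CL = 247 / 1.18 = 209.3 µg/mL
k = ln 2 / 24.8 = 0.02795 hr⁻¹
C(t) = Css (1 − e^(−kt)) = 209.3 × (1 − e^(−0.8972)) = 209.3 × 0.5923 ≈ 124 µg/mL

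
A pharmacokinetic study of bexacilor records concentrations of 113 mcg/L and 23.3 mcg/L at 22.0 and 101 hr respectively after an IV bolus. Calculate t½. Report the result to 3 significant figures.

34.7 hours

k = ln(C₁/C₂) / (t₂ − t₁) = ln(113/23.3) / (101 − 22.0)
  = 1.579 / 79.00 = 0.01999 hr⁻¹
t½ = ln 2 / k = ln 2 / 0.01999 ≈ 34.7 hours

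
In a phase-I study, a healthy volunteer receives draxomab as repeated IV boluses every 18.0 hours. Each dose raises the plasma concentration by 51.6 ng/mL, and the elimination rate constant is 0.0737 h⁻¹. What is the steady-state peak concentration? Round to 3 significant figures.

Fraction remaining after one interval: e^(−kτ) = e^(−0.07370 × 18.0) = 0.2654
R = 1 / (1 − 0.2654) = 1.361
Css,max = 51.6 × 1.361 ≈ 70.2 ng/mL

70.2 ng/mL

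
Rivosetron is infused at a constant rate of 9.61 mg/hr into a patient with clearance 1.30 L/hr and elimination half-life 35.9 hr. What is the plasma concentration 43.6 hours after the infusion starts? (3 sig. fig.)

4.21 µg/mL

Css = rate / CL = 9.61 / 1.30 = 7.392 µg/mL
k = ln 2 / 35.9 = 0.01931 hr⁻¹
C(t) = Css (1 − e^(−kt)) = 7.392 × (1 − e^(−0.8418)) = 7.392 × 0.5691 ≈ 4.21 µg/mL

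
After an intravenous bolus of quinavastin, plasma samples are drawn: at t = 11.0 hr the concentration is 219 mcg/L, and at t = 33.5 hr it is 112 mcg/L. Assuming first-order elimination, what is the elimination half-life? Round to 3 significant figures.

k = ln(C₁/C₂) / (t₂ − t₁) = ln(219/112) / (33.5 − 11.0)
  = 0.6706 / 22.50 = 0.02980 hr⁻¹
t½ = ln 2 / k = ln 2 / 0.02980 ≈ 23.3 hours

23.3 hours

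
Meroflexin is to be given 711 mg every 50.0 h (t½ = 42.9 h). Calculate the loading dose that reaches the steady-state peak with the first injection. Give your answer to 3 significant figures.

1280 mg

k = ln 2 / 42.9 = 0.01616 h⁻¹
Accumulation ratio R = 1 / (1 − e^(−kτ)) = 1 / (1 − e^(−0.01616×50.0)) = 1 / (1 − 0.4458) = 1.804
Loading dose = maintenance dose × R = 711 × 1.804 ≈ 1280 mg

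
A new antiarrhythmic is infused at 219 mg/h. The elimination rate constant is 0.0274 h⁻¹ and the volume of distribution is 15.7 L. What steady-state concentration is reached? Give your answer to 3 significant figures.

CL = k · V = 0.0274 × 15.7 = 0.4302 L/h
Css = rate / CL = 219 / 0.4302 ≈ 509 mg/L

509 mg/L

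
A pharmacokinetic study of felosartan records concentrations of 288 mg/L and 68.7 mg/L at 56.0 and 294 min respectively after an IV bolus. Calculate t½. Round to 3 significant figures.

115 minutes

k = ln(C₁/C₂) / (t₂ − t₁) = ln(288/68.7) / (294 − 56.0)
  = 1.433 / 238.0 = 0.006022 min⁻¹
t½ = ln 2 / k = ln 2 / 0.006022 ≈ 115 minutes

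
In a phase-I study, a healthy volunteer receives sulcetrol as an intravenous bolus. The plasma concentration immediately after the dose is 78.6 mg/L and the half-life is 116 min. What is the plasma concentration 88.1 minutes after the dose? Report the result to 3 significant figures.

46.4 mg/L

k = ln 2 / 116 = 0.005975 min⁻¹
88.1 min is 0.7595 half-lives, so C = 78.6 × (1/2)^0.7595 = 78.6 × 0.5907 ≈ 46.4 mg/L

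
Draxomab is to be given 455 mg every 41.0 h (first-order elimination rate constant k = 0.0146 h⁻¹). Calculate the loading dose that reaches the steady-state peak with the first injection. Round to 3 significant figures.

1010 mg

Accumulation ratio R = 1 / (1 − e^(−kτ)) = 1 / (1 − e^(−0.01460×41.0)) = 1 / (1 − 0.5496) = 2.220
Loading dose = maintenance dose × R = 455 × 2.220 ≈ 1010 mg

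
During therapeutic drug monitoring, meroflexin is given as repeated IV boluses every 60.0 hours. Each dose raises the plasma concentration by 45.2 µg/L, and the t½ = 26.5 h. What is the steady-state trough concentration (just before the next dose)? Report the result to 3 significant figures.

k = ln 2 / 26.5 = 0.02616 h⁻¹
Fraction remaining after one interval: e^(−kτ) = e^(−0.02616 × 60.0) = 0.2082
R = 1 / (1 − 0.2082) = 1.263
Css,max = 45.2 × 1.263 = 57.08 µg/L
Css,min = Css,max × e^(−kτ) = 57.08 × 0.2082 ≈ 11.9 µg/L

11.9 µg/L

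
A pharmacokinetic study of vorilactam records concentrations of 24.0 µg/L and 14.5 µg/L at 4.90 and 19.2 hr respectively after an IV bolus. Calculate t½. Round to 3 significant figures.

k = ln(C₁/C₂) / (t₂ − t₁) = ln(24.0/14.5) / (19.2 − 4.90)
  = 0.5039 / 14.30 = 0.03524 hr⁻¹
t½ = ln 2 / k = ln 2 / 0.03524 ≈ 19.7 hours

19.7 hours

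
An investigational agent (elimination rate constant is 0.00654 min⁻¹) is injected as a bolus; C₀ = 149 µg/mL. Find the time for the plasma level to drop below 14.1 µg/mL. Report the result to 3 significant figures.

361 minutes

C(t) = C₀ e^(−kt)  ⇒  t = ln(C₀/C) / k
t = ln(149/14.1) / 0.006540 = 2.358 / 0.006540 ≈ 361 minutes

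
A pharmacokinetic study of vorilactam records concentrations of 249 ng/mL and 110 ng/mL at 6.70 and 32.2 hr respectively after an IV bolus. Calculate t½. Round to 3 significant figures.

k = ln(C₁/C₂) / (t₂ − t₁) = ln(249/110) / (32.2 − 6.70)
  = 0.8170 / 25.50 = 0.03204 hr⁻¹
t½ = ln 2 / k = ln 2 / 0.03204 ≈ 21.6 hours

21.6 hours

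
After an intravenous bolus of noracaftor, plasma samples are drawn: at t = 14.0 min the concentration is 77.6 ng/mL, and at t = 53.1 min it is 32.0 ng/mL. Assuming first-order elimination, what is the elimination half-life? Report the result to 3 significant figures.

30.6 minutes

k = ln(C₁/C₂) / (t₂ − t₁) = ln(77.6/32.0) / (53.1 − 14.0)
  = 0.8858 / 39.10 = 0.02266 min⁻¹
t½ = ln 2 / k = ln 2 / 0.02266 ≈ 30.6 minutes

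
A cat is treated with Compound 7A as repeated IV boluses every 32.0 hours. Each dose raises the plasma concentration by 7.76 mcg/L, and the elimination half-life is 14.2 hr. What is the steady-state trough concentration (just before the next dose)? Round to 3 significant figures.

k = ln 2 / 14.2 = 0.04881 hr⁻¹
Fraction remaining after one interval: e^(−kτ) = e^(−0.04881 × 32.0) = 0.2097
R = 1 / (1 − 0.2097) = 1.265
Css,max = 7.76 × 1.265 = 9.819 mcg/L
Css,min = Css,max × e^(−kτ) = 9.819 × 0.2097 ≈ 2.06 mcg/L

2.06 mcg/L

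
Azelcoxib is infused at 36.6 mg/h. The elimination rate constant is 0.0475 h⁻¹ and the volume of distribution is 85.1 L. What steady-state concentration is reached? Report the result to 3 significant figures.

9.05 µg/mL

CL = k · V = 0.0475 × 85.1 = 4.042 L/h
Css = rate / CL = 36.6 / 4.042 ≈ 9.05 µg/mL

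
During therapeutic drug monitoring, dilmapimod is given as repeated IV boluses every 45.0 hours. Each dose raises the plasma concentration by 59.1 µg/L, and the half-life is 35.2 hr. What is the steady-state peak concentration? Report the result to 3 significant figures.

k = ln 2 / 35.2 = 0.01969 hr⁻¹
Fraction remaining after one interval: e^(−kτ) = e^(−0.01969 × 45.0) = 0.4122
R = 1 / (1 − 0.4122) = 1.701
Css,max = 59.1 × 1.701 ≈ 101 µg/L

101 µg/L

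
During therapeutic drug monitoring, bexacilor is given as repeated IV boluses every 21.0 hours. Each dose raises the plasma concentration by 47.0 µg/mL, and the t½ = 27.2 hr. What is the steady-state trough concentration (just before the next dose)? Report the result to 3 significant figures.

k = ln 2 / 27.2 = 0.02548 hr⁻¹
Fraction remaining after one interval: e^(−kτ) = e^(−0.02548 × 21.0) = 0.5856
R = 1 / (1 − 0.5856) = 2.413
Css,max = 47.0 × 2.413 = 113.4 µg/mL
Css,min = Css,max × e^(−kτ) = 113.4 × 0.5856 ≈ 66.4 µg/mL

66.4 µg/mL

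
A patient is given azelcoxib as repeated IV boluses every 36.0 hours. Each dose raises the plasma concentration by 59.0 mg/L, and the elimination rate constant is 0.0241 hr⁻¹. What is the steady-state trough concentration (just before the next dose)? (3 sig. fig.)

Fraction remaining after one interval: e^(−kτ) = e^(−0.02410 × 36.0) = 0.4200
R = 1 / (1 − 0.4200) = 1.724
Css,max = 59.0 × 1.724 = 101.7 mg/L
Css,min = Css,max × e^(−kτ) = 101.7 × 0.4200 ≈ 42.7 mg/L

42.7 mg/L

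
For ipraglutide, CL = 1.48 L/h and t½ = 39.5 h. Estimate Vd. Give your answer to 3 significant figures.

84.3 L

k = ln 2 / t½ = ln 2 / 39.5 = 0.01755 h⁻¹
V = CL / k = 1.48 / 0.01755 ≈ 84.3 L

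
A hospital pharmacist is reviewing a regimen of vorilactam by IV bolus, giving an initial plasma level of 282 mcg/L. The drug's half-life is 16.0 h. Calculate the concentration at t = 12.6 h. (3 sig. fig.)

163 mcg/L

k = ln 2 / 16.0 = 0.04332 h⁻¹
12.6 h is 0.7875 half-lives, so C = 282 × (1/2)^0.7875 = 282 × 0.5793 ≈ 163 mcg/L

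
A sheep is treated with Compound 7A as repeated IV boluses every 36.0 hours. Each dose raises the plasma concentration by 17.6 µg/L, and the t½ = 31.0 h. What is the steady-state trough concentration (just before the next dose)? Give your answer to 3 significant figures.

k = ln 2 / 31.0 = 0.02236 h⁻¹
Fraction remaining after one interval: e^(−kτ) = e^(−0.02236 × 36.0) = 0.4471
R = 1 / (1 − 0.4471) = 1.809
Css,max = 17.6 × 1.809 = 31.83 µg/L
Css,min = Css,max × e^(−kτ) = 31.83 × 0.4471 ≈ 14.2 µg/L

14.2 µg/L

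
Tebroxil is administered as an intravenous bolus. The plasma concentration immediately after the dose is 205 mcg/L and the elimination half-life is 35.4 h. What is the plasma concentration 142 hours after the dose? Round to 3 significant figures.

k = ln 2 / 35.4 = 0.01958 h⁻¹
C(t) = C₀ e^(−kt) = 205 × e^(−0.01958 × 142) = 205 × e^(−2.780) = 205 × 0.06201 ≈ 12.7 mcg/L

12.7 mcg/L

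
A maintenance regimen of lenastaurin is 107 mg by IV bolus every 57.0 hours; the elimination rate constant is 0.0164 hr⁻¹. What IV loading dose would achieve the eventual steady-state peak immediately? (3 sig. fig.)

Accumulation ratio R = 1 / (1 − e^(−kτ)) = 1 / (1 − e^(−0.01640×57.0)) = 1 / (1 − 0.3927) = 1.647
Loading dose = maintenance dose × R = 107 × 1.647 ≈ 176 mg

176 mg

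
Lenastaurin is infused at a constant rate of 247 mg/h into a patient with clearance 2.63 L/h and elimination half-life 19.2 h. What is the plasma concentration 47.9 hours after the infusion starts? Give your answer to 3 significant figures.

77.3 mg/L

Css = rate / CL = 247 / 2.63 = 93.92 mg/L
k = ln 2 / 19.2 = 0.03610 h⁻¹
C(t) = Css (1 − e^(−kt)) = 93.92 × (1 − e^(−1.729)) = 93.92 × 0.8226 ≈ 77.3 mg/L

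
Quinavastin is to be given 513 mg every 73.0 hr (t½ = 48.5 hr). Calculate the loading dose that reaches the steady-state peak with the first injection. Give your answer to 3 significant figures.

k = ln 2 / 48.5 = 0.01429 hr⁻¹
Accumulation ratio R = 1 / (1 − e^(−kτ)) = 1 / (1 − e^(−0.01429×73.0)) = 1 / (1 − 0.3523) = 1.544
Loading dose = maintenance dose × R = 513 × 1.544 ≈ 792 mg

792 mg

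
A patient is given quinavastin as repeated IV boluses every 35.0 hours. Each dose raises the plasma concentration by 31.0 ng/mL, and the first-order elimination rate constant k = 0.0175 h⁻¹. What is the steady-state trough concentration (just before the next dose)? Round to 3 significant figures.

36.7 ng/mL

Fraction remaining after one interval: e^(−kτ) = e^(−0.01750 × 35.0) = 0.5420
R = 1 / (1 − 0.5420) = 2.183
Css,max = 31.0 × 2.183 = 67.68 ng/mL
Css,min = Css,max × e^(−kτ) = 67.68 × 0.5420 ≈ 36.7 ng/mL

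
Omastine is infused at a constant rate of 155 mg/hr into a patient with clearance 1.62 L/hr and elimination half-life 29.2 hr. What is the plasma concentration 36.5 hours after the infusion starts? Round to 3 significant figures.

55.5 µg/mL

Css = rate / CL = 155 / 1.62 = 95.68 µg/mL
k = ln 2 / 29.2 = 0.02374 hr⁻¹
C(t) = Css (1 − e^(−kt)) = 95.68 × (1 − e^(−0.8664)) = 95.68 × 0.5796 ≈ 55.5 µg/mL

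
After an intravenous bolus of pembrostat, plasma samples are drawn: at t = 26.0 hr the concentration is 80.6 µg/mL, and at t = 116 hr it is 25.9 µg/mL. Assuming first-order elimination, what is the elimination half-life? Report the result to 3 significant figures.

55.0 hours

k = ln(C₁/C₂) / (t₂ − t₁) = ln(80.6/25.9) / (116 − 26.0)
  = 1.135 / 90.00 = 0.01261 hr⁻¹
t½ = ln 2 / k = ln 2 / 0.01261 ≈ 55.0 hours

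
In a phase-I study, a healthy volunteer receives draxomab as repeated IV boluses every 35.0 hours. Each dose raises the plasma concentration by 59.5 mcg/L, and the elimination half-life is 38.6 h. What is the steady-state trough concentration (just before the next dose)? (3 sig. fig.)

k = ln 2 / 38.6 = 0.01796 h⁻¹
Fraction remaining after one interval: e^(−kτ) = e^(−0.01796 × 35.0) = 0.5334
R = 1 / (1 − 0.5334) = 2.143
Css,max = 59.5 × 2.143 = 127.5 mcg/L
Css,min = Css,max × e^(−kτ) = 127.5 × 0.5334 ≈ 68.0 mcg/L

68.0 mcg/L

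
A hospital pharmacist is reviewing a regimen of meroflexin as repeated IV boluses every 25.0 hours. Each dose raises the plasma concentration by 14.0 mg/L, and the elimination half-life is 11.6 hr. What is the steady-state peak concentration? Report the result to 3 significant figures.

18.1 mg/L

k = ln 2 / 11.6 = 0.05975 hr⁻¹
Fraction remaining after one interval: e^(−kτ) = e^(−0.05975 × 25.0) = 0.2245
R = 1 / (1 − 0.2245) = 1.290
Css,max = 14.0 × 1.290 ≈ 18.1 mg/L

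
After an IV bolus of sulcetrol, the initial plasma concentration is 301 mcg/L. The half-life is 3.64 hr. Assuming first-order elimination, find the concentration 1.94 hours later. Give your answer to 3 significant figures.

208 mcg/L

k = ln 2 / 3.64 = 0.1904 hr⁻¹
C(t) = C₀ e^(−kt) = 301 × e^(−0.1904 × 1.94) = 301 × e^(−0.3694) = 301 × 0.6911 ≈ 208 mcg/L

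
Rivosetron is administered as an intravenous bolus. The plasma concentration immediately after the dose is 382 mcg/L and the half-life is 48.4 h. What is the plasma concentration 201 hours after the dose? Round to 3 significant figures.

21.5 mcg/L

k = ln 2 / 48.4 = 0.01432 h⁻¹
C(t) = C₀ e^(−kt) = 382 × e^(−0.01432 × 201) = 382 × e^(−2.879) = 382 × 0.05622 ≈ 21.5 mcg/L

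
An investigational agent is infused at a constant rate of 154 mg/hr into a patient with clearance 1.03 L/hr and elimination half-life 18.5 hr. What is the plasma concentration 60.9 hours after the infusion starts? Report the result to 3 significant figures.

Css = rate / CL = 154 / 1.03 = 149.5 µg/mL
k = ln 2 / 18.5 = 0.03747 hr⁻¹
C(t) = Css (1 − e^(−kt)) = 149.5 × (1 − e^(−2.282)) = 149.5 × 0.8979 ≈ 134 µg/mL

134 µg/mL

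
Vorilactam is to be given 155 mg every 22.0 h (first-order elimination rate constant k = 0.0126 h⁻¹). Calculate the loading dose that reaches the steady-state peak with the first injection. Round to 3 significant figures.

640 mg

Accumulation ratio R = 1 / (1 − e^(−kτ)) = 1 / (1 − e^(−0.01260×22.0)) = 1 / (1 − 0.7579) = 4.131
Loading dose = maintenance dose × R = 155 × 4.131 ≈ 640 mg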